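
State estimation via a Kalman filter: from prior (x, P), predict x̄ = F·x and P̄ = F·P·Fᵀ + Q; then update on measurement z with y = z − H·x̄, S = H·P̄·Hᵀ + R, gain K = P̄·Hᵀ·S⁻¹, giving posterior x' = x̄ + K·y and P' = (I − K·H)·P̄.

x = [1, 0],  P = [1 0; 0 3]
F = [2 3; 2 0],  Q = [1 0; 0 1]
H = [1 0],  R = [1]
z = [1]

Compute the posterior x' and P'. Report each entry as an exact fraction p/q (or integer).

x̄ = F·x = [2, 2]
P̄ = F·P·Fᵀ + Q = [32 4; 4 5]
y = z − H·x̄ = [-1]
S = H·P̄·Hᵀ + R = [33]
K = P̄·Hᵀ·S⁻¹ = [32/33; 4/33]
x' = x̄ + K·y = [34/33, 62/33]
P' = (I − K·H)·P̄ = [32/33 4/33; 4/33 149/33]

x' = [34/33, 62/33]
P' = [32/33 4/33; 4/33 149/33]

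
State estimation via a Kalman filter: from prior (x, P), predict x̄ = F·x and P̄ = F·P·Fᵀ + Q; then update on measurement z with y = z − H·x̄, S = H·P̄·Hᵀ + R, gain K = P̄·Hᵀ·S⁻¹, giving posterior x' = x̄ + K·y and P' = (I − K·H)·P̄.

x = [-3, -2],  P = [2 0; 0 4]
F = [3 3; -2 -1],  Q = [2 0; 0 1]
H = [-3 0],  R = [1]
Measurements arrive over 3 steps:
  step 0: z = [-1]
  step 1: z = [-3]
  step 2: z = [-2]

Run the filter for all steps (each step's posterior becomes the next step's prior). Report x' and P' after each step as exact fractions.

step 0: x' = [153/505, 728/505], P' = [56/505 -24/505; -24/505 1381/505]
step 1: x' = [62121/61052, -43789/61052], P' = [13511/122104 -4263/122104; -4263/122104 163087/122104]
step 2: x' = [1331391/1991726, -451733/362132], P' = [219607/1991726 -6045/181066; -6045/181066 962953/724264]

step 0: x̄ = F·x = [-15, 8]
step 0: P̄ = F·P·Fᵀ + Q = [56 -24; -24 13]
step 0: y = z − H·x̄ = [-46]
step 0: S = H·P̄·Hᵀ + R = [505]
step 0: K = P̄·Hᵀ·S⁻¹ = [-168/505; 72/505]
step 0: x' = x̄ + K·y = [153/505, 728/505]
step 0: P' = (I − K·H)·P̄ = [56/505 -24/505; -24/505 1381/505]
step 1: x̄ = F·x = [2643/505, -1034/505]
step 1: P̄ = F·P·Fᵀ + Q = [13511/505 -4263/505; -4263/505 2014/505]
step 1: y = z − H·x̄ = [6414/505]
step 1: S = H·P̄·Hᵀ + R = [122104/505]
step 1: K = P̄·Hᵀ·S⁻¹ = [-40533/122104; 12789/122104]
step 1: x' = x̄ + K·y = [62121/61052, -43789/61052]
step 1: P' = (I − K·H)·P̄ = [13511/122104 -4263/122104; -4263/122104 163087/122104]
step 2: x̄ = F·x = [13749/15263, -80453/61052]
step 2: P̄ = F·P·Fᵀ + Q = [219607/15263 -66495/15263; -66495/15263 322183/122104]
step 2: y = z − H·x̄ = [10721/15263]
step 2: S = H·P̄·Hᵀ + R = [1991726/15263]
step 2: K = P̄·Hᵀ·S⁻¹ = [-658821/1991726; 18135/181066]
step 2: x' = x̄ + K·y = [1331391/1991726, -451733/362132]
step 2: P' = (I − K·H)·P̄ = [219607/1991726 -6045/181066; -6045/181066 962953/724264]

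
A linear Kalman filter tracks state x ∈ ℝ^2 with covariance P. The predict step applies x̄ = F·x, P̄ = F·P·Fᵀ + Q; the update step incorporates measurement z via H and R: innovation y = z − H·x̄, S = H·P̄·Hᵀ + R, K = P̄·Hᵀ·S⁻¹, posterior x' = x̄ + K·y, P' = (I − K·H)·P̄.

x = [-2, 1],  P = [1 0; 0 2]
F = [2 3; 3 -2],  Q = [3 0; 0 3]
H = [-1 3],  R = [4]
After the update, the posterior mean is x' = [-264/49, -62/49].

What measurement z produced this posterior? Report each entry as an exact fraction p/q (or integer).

z = [2]

x̄ = F·x = [-1, -8]
P̄ = F·P·Fᵀ + Q = [25 -6; -6 20]
S = H·P̄·Hᵀ + R = [245]
K = P̄·Hᵀ·S⁻¹ = [-43/245; 66/245]
x' − x̄ = [-215/49, 330/49] = K·y
y = (KᵀK)⁻¹·Kᵀ·(x' − x̄) = [25]
z = y + H·x̄ = [25] + [-23] = [2]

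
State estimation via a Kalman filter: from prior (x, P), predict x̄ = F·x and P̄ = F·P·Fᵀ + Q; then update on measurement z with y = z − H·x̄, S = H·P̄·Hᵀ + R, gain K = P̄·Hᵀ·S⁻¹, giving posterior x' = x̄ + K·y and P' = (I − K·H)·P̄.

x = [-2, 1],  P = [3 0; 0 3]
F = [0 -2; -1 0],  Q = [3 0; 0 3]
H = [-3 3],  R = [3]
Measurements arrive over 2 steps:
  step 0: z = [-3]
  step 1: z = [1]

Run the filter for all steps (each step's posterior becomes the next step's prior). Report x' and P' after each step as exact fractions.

step 0: x̄ = F·x = [-2, 2]
step 0: P̄ = F·P·Fᵀ + Q = [15 0; 0 6]
step 0: y = z − H·x̄ = [-15]
step 0: S = H·P̄·Hᵀ + R = [192]
step 0: K = P̄·Hᵀ·S⁻¹ = [-15/64; 3/32]
step 0: x' = x̄ + K·y = [97/64, 19/32]
step 0: P' = (I − K·H)·P̄ = [285/64 135/32; 135/32 69/16]
step 1: x̄ = F·x = [-19/16, -97/64]
step 1: P̄ = F·P·Fᵀ + Q = [81/4 135/16; 135/16 477/64]
step 1: y = z − H·x̄ = [127/64]
step 1: S = H·P̄·Hᵀ + R = [6429/64]
step 1: K = P̄·Hᵀ·S⁻¹ = [-756/2143; -63/2143]
step 1: x' = x̄ + K·y = [-4045/2143, -3373/2143]
step 1: P' = (I − K·H)·P̄ = [16605/2143 15849/2143; 15849/2143 15786/2143]

step 0: x' = [97/64, 19/32], P' = [285/64 135/32; 135/32 69/16]
step 1: x' = [-4045/2143, -3373/2143], P' = [16605/2143 15849/2143; 15849/2143 15786/2143]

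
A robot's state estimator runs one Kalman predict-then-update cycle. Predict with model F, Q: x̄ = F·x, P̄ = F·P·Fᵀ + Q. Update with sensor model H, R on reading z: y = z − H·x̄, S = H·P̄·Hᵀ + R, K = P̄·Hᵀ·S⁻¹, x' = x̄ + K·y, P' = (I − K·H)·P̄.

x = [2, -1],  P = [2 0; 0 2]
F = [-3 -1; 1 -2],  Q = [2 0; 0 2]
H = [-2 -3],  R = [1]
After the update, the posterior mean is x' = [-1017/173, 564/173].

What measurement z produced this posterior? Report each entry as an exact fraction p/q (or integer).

z = [2]

x̄ = F·x = [-5, 4]
P̄ = F·P·Fᵀ + Q = [22 -2; -2 12]
S = H·P̄·Hᵀ + R = [173]
K = P̄·Hᵀ·S⁻¹ = [-38/173; -32/173]
x' − x̄ = [-152/173, -128/173] = K·y
y = (KᵀK)⁻¹·Kᵀ·(x' − x̄) = [4]
z = y + H·x̄ = [4] + [-2] = [2]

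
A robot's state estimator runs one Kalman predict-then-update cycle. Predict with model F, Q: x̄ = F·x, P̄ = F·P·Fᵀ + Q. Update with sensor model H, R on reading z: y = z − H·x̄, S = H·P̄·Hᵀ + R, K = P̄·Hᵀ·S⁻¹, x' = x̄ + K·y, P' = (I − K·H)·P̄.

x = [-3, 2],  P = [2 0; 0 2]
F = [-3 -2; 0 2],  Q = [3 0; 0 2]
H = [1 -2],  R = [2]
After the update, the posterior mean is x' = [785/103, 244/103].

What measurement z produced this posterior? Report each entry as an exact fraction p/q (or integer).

z = [3]

x̄ = F·x = [5, 4]
P̄ = F·P·Fᵀ + Q = [29 -8; -8 10]
S = H·P̄·Hᵀ + R = [103]
K = P̄·Hᵀ·S⁻¹ = [45/103; -28/103]
x' − x̄ = [270/103, -168/103] = K·y
y = (KᵀK)⁻¹·Kᵀ·(x' − x̄) = [6]
z = y + H·x̄ = [6] + [-3] = [3]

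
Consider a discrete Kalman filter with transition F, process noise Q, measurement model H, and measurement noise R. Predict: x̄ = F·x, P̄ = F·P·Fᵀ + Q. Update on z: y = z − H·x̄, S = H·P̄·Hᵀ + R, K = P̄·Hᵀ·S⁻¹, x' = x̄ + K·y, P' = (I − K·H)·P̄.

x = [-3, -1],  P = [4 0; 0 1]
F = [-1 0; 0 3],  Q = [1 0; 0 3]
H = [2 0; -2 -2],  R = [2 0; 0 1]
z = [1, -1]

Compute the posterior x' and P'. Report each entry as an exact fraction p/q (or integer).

x' = [462/559, -213/559]
P' = [245/559 -240/559; -240/559 372/559]

x̄ = F·x = [3, -3]
P̄ = F·P·Fᵀ + Q = [5 0; 0 12]
y = z − H·x̄ = [-5, -1]
S = H·P̄·Hᵀ + R = [22 -20; -20 69]
K = P̄·Hᵀ·S⁻¹ = [245/559 -10/559; -240/559 -264/559]
x' = x̄ + K·y = [462/559, -213/559]
P' = (I − K·H)·P̄ = [245/559 -240/559; -240/559 372/559]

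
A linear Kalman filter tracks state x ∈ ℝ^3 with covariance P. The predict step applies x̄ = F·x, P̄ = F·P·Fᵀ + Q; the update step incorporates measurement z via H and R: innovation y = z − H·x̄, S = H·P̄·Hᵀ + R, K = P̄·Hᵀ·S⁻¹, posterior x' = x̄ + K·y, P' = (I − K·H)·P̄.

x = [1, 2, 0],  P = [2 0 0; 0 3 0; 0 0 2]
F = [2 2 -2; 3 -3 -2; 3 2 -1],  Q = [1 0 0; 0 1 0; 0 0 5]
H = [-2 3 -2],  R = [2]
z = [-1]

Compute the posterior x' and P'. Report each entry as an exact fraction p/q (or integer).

x' = [219/113, 597/226, 579/226]
P' = [1819/113 2251/113 1571/113; 2251/113 6579/226 5329/226; 1571/113 5329/226 4881/226]

x̄ = F·x = [6, -3, 7]
P̄ = F·P·Fᵀ + Q = [29 2 28; 2 54 4; 28 4 37]
y = z − H·x̄ = [34]
S = H·P̄·Hᵀ + R = [904]
K = P̄·Hᵀ·S⁻¹ = [-27/226; 75/452; -59/452]
x' = x̄ + K·y = [219/113, 597/226, 579/226]
P' = (I − K·H)·P̄ = [1819/113 2251/113 1571/113; 2251/113 6579/226 5329/226; 1571/113 5329/226 4881/226]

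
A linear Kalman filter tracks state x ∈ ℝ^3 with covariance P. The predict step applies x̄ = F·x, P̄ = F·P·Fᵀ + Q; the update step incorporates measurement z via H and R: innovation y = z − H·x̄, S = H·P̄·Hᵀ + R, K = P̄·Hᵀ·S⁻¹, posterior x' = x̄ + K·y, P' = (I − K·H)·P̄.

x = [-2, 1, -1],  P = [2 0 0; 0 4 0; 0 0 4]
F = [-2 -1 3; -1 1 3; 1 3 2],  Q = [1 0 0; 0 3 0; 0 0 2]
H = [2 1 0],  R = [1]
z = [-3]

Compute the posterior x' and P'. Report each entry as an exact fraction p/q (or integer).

x' = [-201/193, -351/386, -268/193]
P' = [479/193 -891/193 -1806/193; -891/193 3681/386 3637/193; -1806/193 3637/193 9558/193]

x̄ = F·x = [0, 0, -1]
P̄ = F·P·Fᵀ + Q = [49 36 8; 36 45 34; 8 34 56]
y = z − H·x̄ = [-3]
S = H·P̄·Hᵀ + R = [386]
K = P̄·Hᵀ·S⁻¹ = [67/193; 117/386; 25/193]
x' = x̄ + K·y = [-201/193, -351/386, -268/193]
P' = (I − K·H)·P̄ = [479/193 -891/193 -1806/193; -891/193 3681/386 3637/193; -1806/193 3637/193 9558/193]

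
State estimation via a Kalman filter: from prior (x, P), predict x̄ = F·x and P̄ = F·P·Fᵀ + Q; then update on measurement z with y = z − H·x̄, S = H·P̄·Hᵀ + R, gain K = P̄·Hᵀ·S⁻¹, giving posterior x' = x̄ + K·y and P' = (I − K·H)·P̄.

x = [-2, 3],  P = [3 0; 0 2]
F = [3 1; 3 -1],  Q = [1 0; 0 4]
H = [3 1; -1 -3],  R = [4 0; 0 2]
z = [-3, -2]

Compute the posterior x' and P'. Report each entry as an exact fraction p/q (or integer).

x' = [-11848/13091, 769/1007]
P' = [7055/13091 -245/1007; -245/1007 319/1007]

x̄ = F·x = [-3, -9]
P̄ = F·P·Fᵀ + Q = [30 25; 25 33]
y = z − H·x̄ = [15, -32]
S = H·P̄·Hᵀ + R = [457 -439; -439 479]
K = P̄·Hᵀ·S⁻¹ = [4495/13091 1250/13091; -104/1007 -356/1007]
x' = x̄ + K·y = [-11848/13091, 769/1007]
P' = (I − K·H)·P̄ = [7055/13091 -245/1007; -245/1007 319/1007]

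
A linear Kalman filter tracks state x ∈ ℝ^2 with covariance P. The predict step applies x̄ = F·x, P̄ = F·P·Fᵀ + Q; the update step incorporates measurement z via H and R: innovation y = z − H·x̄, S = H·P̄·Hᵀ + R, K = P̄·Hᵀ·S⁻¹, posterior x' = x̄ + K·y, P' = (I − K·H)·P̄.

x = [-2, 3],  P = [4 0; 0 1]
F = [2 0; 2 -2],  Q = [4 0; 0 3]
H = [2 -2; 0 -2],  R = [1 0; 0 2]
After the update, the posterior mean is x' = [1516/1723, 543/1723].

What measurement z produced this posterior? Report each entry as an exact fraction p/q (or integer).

x̄ = F·x = [-4, -10]
P̄ = F·P·Fᵀ + Q = [20 16; 16 23]
S = H·P̄·Hᵀ + R = [45 28; 28 94]
K = P̄·Hᵀ·S⁻¹ = [824/1723 -832/1723; -14/1723 -839/1723]
x' − x̄ = [8408/1723, 17773/1723] = K·y
y = (KᵀK)⁻¹·Kᵀ·(x' − x̄) = [-11, -21]
z = y + H·x̄ = [-11, -21] + [12, 20] = [1, -1]

z = [1, -1]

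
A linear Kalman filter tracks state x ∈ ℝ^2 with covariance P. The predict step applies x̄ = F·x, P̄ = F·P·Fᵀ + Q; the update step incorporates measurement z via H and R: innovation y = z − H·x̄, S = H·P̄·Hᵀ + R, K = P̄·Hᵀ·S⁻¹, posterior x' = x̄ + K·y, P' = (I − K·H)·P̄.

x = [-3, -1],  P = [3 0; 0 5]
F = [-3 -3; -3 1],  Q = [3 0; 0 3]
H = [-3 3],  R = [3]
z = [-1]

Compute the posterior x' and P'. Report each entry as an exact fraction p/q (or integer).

x̄ = F·x = [12, 8]
P̄ = F·P·Fᵀ + Q = [75 12; 12 35]
y = z − H·x̄ = [11]
S = H·P̄·Hᵀ + R = [777]
K = P̄·Hᵀ·S⁻¹ = [-9/37; 23/259]
x' = x̄ + K·y = [345/37, 2325/259]
P' = (I − K·H)·P̄ = [1074/37 1065/37; 1065/37 7478/259]

x' = [345/37, 2325/259]
P' = [1074/37 1065/37; 1065/37 7478/259]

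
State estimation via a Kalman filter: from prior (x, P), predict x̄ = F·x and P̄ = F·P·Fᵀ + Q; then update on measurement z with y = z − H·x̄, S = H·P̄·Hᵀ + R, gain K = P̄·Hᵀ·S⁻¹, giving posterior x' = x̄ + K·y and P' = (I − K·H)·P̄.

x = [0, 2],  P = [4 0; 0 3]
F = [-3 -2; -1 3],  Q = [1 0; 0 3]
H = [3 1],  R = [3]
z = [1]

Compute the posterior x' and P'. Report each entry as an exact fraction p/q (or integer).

x' = [-781/442, 1382/221]
P' = [1777/442 -2454/221; -2454/221 7386/221]

x̄ = F·x = [-4, 6]
P̄ = F·P·Fᵀ + Q = [49 -6; -6 34]
y = z − H·x̄ = [7]
S = H·P̄·Hᵀ + R = [442]
K = P̄·Hᵀ·S⁻¹ = [141/442; 8/221]
x' = x̄ + K·y = [-781/442, 1382/221]
P' = (I − K·H)·P̄ = [1777/442 -2454/221; -2454/221 7386/221]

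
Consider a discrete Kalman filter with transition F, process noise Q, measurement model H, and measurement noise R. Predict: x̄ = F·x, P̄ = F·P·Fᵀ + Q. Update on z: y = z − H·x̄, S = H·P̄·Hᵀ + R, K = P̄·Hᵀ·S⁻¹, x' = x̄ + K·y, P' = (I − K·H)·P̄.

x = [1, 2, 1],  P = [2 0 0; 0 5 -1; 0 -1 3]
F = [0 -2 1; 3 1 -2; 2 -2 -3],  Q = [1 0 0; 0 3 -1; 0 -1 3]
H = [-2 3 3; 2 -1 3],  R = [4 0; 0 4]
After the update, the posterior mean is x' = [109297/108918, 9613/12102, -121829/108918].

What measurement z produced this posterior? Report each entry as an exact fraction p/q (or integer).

x̄ = F·x = [-3, 3, -5]
P̄ = F·P·Fᵀ + Q = [28 -21 7; -21 42 18; 7 18 46]
S = H·P̄·Hᵀ + R = [1400 116; 116 632]
K = P̄·Hᵀ·S⁻¹ = [-9163/108918 18571/108918; 1997/12102 -941/12102; 12119/108918 20869/108918]
x' − x̄ = [436051/108918, -26693/12102, 422761/108918] = K·y
y = (KᵀK)⁻¹·Kᵀ·(x' − x̄) = [-3, 22]
z = y + H·x̄ = [-3, 22] + [0, -24] = [-3, -2]

z = [-3, -2]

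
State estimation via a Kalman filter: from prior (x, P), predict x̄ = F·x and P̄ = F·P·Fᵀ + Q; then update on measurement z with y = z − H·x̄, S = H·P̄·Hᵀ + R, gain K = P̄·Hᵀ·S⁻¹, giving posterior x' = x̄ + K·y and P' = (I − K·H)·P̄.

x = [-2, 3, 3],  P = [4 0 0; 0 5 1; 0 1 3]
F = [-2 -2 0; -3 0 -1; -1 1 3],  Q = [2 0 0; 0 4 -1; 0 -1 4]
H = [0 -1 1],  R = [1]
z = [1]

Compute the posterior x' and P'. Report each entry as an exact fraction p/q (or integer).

x' = [41/22, 171/22, 391/44]
P' = [547/22 215/22 413/44; 215/22 505/22 989/44; 413/44 989/44 2023/88]

x̄ = F·x = [-2, 3, 14]
P̄ = F·P·Fᵀ + Q = [38 26 -8; 26 43 1; -8 1 46]
y = z − H·x̄ = [-10]
S = H·P̄·Hᵀ + R = [88]
K = P̄·Hᵀ·S⁻¹ = [-17/44; -21/44; 45/88]
x' = x̄ + K·y = [41/22, 171/22, 391/44]
P' = (I − K·H)·P̄ = [547/22 215/22 413/44; 215/22 505/22 989/44; 413/44 989/44 2023/88]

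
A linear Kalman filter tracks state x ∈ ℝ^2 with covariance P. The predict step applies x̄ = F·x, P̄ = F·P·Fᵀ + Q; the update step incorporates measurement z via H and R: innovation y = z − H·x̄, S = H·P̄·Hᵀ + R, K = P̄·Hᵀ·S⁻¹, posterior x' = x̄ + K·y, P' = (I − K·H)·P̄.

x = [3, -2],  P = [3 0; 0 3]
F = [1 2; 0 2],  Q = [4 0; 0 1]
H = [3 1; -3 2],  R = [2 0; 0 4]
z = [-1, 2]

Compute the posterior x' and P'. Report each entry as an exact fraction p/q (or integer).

x' = [-3704/9533, -943/9533]
P' = [1388/9533 96/9533; 96/9533 5666/9533]

x̄ = F·x = [-1, -4]
P̄ = F·P·Fᵀ + Q = [19 12; 12 13]
y = z − H·x̄ = [6, 7]
S = H·P̄·Hᵀ + R = [258 -109; -109 83]
K = P̄·Hᵀ·S⁻¹ = [2130/9533 -993/9533; 2977/9533 2761/9533]
x' = x̄ + K·y = [-3704/9533, -943/9533]
P' = (I − K·H)·P̄ = [1388/9533 96/9533; 96/9533 5666/9533]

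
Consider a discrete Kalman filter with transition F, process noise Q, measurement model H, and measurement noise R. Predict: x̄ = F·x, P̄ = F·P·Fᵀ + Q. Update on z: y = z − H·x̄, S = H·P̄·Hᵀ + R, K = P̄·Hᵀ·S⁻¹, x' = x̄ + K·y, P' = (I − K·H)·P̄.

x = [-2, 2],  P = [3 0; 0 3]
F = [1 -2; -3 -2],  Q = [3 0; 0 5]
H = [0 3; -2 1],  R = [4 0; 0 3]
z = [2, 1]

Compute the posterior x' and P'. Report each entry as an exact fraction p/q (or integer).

x̄ = F·x = [-6, 2]
P̄ = F·P·Fᵀ + Q = [18 3; 3 44]
y = z − H·x̄ = [-4, -13]
S = H·P̄·Hᵀ + R = [400 114; 114 107]
K = P̄·Hᵀ·S⁻¹ = [4725/29804 -7113/14902; 2448/7451 38/7451]
x' = x̄ + K·y = [-6393/14902, 4616/7451]
P' = (I − K·H)·P̄ = [24489/29804 1575/7451; 1575/7451 3264/7451]

x' = [-6393/14902, 4616/7451]
P' = [24489/29804 1575/7451; 1575/7451 3264/7451]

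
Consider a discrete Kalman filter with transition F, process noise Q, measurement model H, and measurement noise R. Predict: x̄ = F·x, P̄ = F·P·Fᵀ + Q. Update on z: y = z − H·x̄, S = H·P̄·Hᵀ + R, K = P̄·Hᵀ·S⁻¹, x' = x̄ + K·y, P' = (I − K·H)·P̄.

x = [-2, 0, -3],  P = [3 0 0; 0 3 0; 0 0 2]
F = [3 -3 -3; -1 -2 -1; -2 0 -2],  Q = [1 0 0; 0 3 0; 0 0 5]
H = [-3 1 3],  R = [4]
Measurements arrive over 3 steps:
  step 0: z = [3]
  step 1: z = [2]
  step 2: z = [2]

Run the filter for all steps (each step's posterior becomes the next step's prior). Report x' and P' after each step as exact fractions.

step 0: x̄ = F·x = [3, 5, 10]
step 0: P̄ = F·P·Fᵀ + Q = [73 15 -6; 15 20 10; -6 10 25]
step 0: y = z − H·x̄ = [-23]
step 0: S = H·P̄·Hᵀ + R = [984]
step 0: K = P̄·Hᵀ·S⁻¹ = [-37/164; 5/984; 103/984]
step 0: x' = x̄ + K·y = [1343/164, 4805/984, 7471/984]
step 0: P' = (I − K·H)·P̄ = [1879/82 2645/164 2827/164; 2645/164 19655/984 9325/984; 2827/164 9325/984 13991/984]
step 1: x̄ = F·x = [-2109/164, -25139/984, -15529/492]
step 1: P̄ = F·P·Fᵀ + Q = [6967/82 21429/164 8319/82; 21429/164 252815/984 120853/492; 8319/82 120853/492 71693/246]
step 1: y = z − H·x̄ = [82319/984]
step 1: S = H·P̄·Hᵀ + R = [2472023/984]
step 1: K = P̄·Hᵀ·S⁻¹ = [177246/2472023; 592211/2472023; 802538/2472023]
step 1: x' = x̄ + K·y = [-16961652/2472023, -13611757/2472023, -10886143/2472023]
step 1: P' = (I − K·H)·P̄ = [178104539/2472023 216332169/2472023 106230144/2472023; 216332169/2472023 278709986/2472023 124218455/2472023; 106230144/2472023 124218455/2472023 65894043/2472023]
step 2: x̄ = F·x = [22608744/2472023, 55071309/2472023, 55695590/2472023]
step 2: P̄ = F·P·Fᵀ + Q = [1136659691/2472023 1804598016/2472023 1370040768/2472023; 1804598016/2472023 2940917379/2472023 2275120236/2472023; 1370040768/2472023 2275120236/2472023 1838195595/2472023]
step 2: y = z − H·x̄ = [-149387801/2472023]
step 2: S = H·P̄·Hᵀ + R = [7886902541/2472023]
step 2: K = P̄·Hᵀ·S⁻¹ = [2504741247/7886902541; 4352484039/7886902541; 3679584717/7886902541]
step 2: x' = x̄ + K·y = [-79232606841/7886902541, -87323610090/7886902541, -44667618049/7886902541]
step 2: P' = (I − K·H)·P̄ = [1088580280514/7886902541 1347415610001/7886902541 642781398843/7886902541; 1347415610001/7886902541 1719487011066/7886902541 780056585031/7886902541; 642781398843/7886902541 780056585031/7886902541 387668650122/7886902541]

step 0: x' = [1343/164, 4805/984, 7471/984], P' = [1879/82 2645/164 2827/164; 2645/164 19655/984 9325/984; 2827/164 9325/984 13991/984]
step 1: x' = [-16961652/2472023, -13611757/2472023, -10886143/2472023], P' = [178104539/2472023 216332169/2472023 106230144/2472023; 216332169/2472023 278709986/2472023 124218455/2472023; 106230144/2472023 124218455/2472023 65894043/2472023]
step 2: x' = [-79232606841/7886902541, -87323610090/7886902541, -44667618049/7886902541], P' = [1088580280514/7886902541 1347415610001/7886902541 642781398843/7886902541; 1347415610001/7886902541 1719487011066/7886902541 780056585031/7886902541; 642781398843/7886902541 780056585031/7886902541 387668650122/7886902541]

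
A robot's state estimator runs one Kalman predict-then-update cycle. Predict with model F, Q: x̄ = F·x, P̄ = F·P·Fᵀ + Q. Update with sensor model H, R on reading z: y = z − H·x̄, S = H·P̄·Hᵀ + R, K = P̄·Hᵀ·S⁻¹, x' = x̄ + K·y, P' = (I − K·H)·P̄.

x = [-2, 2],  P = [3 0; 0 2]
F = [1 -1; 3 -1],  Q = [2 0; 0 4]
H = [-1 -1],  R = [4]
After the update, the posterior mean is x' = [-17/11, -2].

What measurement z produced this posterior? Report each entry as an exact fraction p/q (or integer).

z = [3]

x̄ = F·x = [-4, -8]
P̄ = F·P·Fᵀ + Q = [7 11; 11 33]
S = H·P̄·Hᵀ + R = [66]
K = P̄·Hᵀ·S⁻¹ = [-3/11; -2/3]
x' − x̄ = [27/11, 6] = K·y
y = (KᵀK)⁻¹·Kᵀ·(x' − x̄) = [-9]
z = y + H·x̄ = [-9] + [12] = [3]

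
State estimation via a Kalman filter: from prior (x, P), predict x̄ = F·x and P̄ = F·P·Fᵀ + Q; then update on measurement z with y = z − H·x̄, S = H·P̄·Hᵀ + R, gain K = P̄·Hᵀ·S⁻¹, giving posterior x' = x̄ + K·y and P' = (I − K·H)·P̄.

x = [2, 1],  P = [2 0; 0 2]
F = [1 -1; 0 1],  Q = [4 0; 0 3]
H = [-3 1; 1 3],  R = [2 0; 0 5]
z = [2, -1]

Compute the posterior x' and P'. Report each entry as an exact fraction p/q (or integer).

x' = [-841/1379, 89/1379]
P' = [908/4137 304/4137; 304/4137 1742/4137]

x̄ = F·x = [1, 1]
P̄ = F·P·Fᵀ + Q = [8 -2; -2 5]
y = z − H·x̄ = [4, -5]
S = H·P̄·Hᵀ + R = [91 7; 7 46]
K = P̄·Hᵀ·S⁻¹ = [-1210/4137 52/591; 415/4137 158/591]
x' = x̄ + K·y = [-841/1379, 89/1379]
P' = (I − K·H)·P̄ = [908/4137 304/4137; 304/4137 1742/4137]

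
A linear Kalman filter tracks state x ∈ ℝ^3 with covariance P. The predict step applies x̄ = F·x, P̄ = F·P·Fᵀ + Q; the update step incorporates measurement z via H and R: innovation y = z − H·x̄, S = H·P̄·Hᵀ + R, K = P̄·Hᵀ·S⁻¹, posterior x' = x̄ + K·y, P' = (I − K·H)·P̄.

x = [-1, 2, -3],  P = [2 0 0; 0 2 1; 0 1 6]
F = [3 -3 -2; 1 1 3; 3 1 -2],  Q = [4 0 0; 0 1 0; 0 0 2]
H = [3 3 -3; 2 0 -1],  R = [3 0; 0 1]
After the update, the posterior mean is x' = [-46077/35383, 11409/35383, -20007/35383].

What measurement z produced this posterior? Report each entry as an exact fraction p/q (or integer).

z = [-1, -2]

x̄ = F·x = [-3, -8, 5]
P̄ = F·P·Fᵀ + Q = [76 -47 40; -47 65 -27; 40 -27 42]
S = H·P̄·Hᵀ + R = [570 21; 21 187]
K = P̄·Hᵀ·S⁻¹ = [-2841/35383 21511/35383; 8884/35383 -13675/35383; -5689/35383 7829/35383]
x' − x̄ = [60072/35383, 294473/35383, -196922/35383] = K·y
y = (KᵀK)⁻¹·Kᵀ·(x' − x̄) = [47, 9]
z = y + H·x̄ = [47, 9] + [-48, -11] = [-1, -2]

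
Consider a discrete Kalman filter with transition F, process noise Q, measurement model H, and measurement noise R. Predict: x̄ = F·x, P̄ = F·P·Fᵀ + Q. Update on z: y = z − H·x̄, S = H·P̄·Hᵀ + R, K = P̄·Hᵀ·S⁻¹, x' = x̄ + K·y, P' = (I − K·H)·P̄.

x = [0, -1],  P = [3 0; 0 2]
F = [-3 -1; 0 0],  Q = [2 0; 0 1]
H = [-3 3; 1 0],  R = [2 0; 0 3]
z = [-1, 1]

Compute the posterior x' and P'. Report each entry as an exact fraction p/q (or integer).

x' = [653/1211, 204/1211]
P' = [1023/1211 837/1211; 837/1211 905/1211]

x̄ = F·x = [1, 0]
P̄ = F·P·Fᵀ + Q = [31 0; 0 1]
y = z − H·x̄ = [2, 0]
S = H·P̄·Hᵀ + R = [290 -93; -93 34]
K = P̄·Hᵀ·S⁻¹ = [-279/1211 341/1211; 102/1211 279/1211]
x' = x̄ + K·y = [653/1211, 204/1211]
P' = (I − K·H)·P̄ = [1023/1211 837/1211; 837/1211 905/1211]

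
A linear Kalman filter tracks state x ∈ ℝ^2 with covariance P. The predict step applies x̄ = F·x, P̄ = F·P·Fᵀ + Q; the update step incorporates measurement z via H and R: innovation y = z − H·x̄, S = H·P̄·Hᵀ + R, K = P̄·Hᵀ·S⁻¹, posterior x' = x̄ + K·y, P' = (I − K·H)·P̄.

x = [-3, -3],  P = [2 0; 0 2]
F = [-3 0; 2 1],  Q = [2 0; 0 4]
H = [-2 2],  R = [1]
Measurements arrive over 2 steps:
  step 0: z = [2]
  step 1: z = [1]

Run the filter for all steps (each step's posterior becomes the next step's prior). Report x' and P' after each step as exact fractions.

step 0: x̄ = F·x = [9, -9]
step 0: P̄ = F·P·Fᵀ + Q = [20 -12; -12 14]
step 0: y = z − H·x̄ = [38]
step 0: S = H·P̄·Hᵀ + R = [233]
step 0: K = P̄·Hᵀ·S⁻¹ = [-64/233; 52/233]
step 0: x' = x̄ + K·y = [-335/233, -121/233]
step 0: P' = (I − K·H)·P̄ = [564/233 532/233; 532/233 558/233]
step 1: x̄ = F·x = [1005/233, -791/233]
step 1: P̄ = F·P·Fᵀ + Q = [5542/233 -4980/233; -4980/233 5874/233]
step 1: y = z − H·x̄ = [3825/233]
step 1: S = H·P̄·Hᵀ + R = [85737/233]
step 1: K = P̄·Hᵀ·S⁻¹ = [-21044/85737; 7236/28579]
step 1: x' = x̄ + K·y = [8115/28579, 21767/28579]
step 1: P' = (I − K·H)·P̄ = [138646/85737 42708/28579; 42708/28579 46326/28579]

step 0: x' = [-335/233, -121/233], P' = [564/233 532/233; 532/233 558/233]
step 1: x' = [8115/28579, 21767/28579], P' = [138646/85737 42708/28579; 42708/28579 46326/28579]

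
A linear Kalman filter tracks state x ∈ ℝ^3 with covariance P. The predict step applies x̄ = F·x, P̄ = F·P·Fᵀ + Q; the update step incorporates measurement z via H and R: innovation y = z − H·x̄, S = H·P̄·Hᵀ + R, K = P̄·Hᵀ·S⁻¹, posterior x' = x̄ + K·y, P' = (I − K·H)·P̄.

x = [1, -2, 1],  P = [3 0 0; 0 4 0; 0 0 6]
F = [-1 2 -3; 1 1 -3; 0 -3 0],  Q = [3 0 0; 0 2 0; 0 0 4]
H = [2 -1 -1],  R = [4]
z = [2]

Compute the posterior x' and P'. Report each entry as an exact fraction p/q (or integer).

x' = [28/19, 352/247, -2/13]
P' = [391/19 518/19 12; 518/19 11072/247 112/13; 12 112/13 216/13]

x̄ = F·x = [-8, -4, 6]
P̄ = F·P·Fᵀ + Q = [76 59 -24; 59 63 -12; -24 -12 40]
y = z − H·x̄ = [20]
S = H·P̄·Hᵀ + R = [247]
K = P̄·Hᵀ·S⁻¹ = [9/19; 67/247; -4/13]
x' = x̄ + K·y = [28/19, 352/247, -2/13]
P' = (I − K·H)·P̄ = [391/19 518/19 12; 518/19 11072/247 112/13; 12 112/13 216/13]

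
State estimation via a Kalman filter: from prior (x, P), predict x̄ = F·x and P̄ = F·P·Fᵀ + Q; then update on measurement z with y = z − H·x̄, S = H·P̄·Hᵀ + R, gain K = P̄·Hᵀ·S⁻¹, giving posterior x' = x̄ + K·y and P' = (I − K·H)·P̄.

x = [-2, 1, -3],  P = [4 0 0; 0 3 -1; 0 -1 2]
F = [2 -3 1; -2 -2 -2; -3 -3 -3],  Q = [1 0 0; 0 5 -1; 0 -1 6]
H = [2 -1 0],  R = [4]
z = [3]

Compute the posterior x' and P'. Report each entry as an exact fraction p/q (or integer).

x' = [720/269, 757/269, 1399/269]
P' = [1888/269 3336/269 4069/269; 3336/269 6852/269 8374/269; 4069/269 8374/269 15080/269]

x̄ = F·x = [-10, 8, 12]
P̄ = F·P·Fᵀ + Q = [52 -6 -9; -6 33 41; -9 41 69]
y = z − H·x̄ = [31]
S = H·P̄·Hᵀ + R = [269]
K = P̄·Hᵀ·S⁻¹ = [110/269; -45/269; -59/269]
x' = x̄ + K·y = [720/269, 757/269, 1399/269]
P' = (I − K·H)·P̄ = [1888/269 3336/269 4069/269; 3336/269 6852/269 8374/269; 4069/269 8374/269 15080/269]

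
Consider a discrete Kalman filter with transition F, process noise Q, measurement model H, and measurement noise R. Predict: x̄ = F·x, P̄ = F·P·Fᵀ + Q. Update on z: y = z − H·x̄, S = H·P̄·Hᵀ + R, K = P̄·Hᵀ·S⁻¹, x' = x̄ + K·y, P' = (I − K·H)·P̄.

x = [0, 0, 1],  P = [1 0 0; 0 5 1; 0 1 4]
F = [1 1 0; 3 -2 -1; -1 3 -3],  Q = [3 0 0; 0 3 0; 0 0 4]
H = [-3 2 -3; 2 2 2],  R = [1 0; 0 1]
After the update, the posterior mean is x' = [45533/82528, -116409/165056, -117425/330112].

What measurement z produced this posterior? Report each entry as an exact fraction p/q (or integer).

x̄ = F·x = [0, -1, -3]
P̄ = F·P·Fᵀ + Q = [9 -8 11; -8 40 -18; 11 -18 68]
S = H·P̄·Hᵀ + R = [1364 -382; -382 349]
K = P̄·Hᵀ·S⁻¹ = [-4339/82528 463/41264; 32919/165056 24637/82528; -48673/330112 31061/165056]
x' − x̄ = [45533/82528, 48647/165056, 872911/330112] = K·y
y = (KᵀK)⁻¹·Kᵀ·(x' − x̄) = [-9, 7]
z = y + H·x̄ = [-9, 7] + [7, -8] = [-2, -1]

z = [-2, -1]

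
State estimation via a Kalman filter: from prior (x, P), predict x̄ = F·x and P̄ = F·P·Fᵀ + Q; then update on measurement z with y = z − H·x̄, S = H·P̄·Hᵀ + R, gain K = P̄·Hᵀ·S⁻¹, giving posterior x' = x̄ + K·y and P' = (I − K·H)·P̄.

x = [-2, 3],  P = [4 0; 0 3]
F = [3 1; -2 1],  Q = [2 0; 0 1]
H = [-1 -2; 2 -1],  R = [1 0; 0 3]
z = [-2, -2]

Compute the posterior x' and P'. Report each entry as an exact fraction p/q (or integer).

x̄ = F·x = [-3, 7]
P̄ = F·P·Fᵀ + Q = [41 -21; -21 20]
y = z − H·x̄ = [9, 11]
S = H·P̄·Hᵀ + R = [38 21; 21 271]
K = P̄·Hᵀ·S⁻¹ = [-1892/9857 3893/9857; -3847/9857 -1957/9857]
x' = x̄ + K·y = [-3776/9857, 12849/9857]
P' = (I − K·H)·P̄ = [5050/9857 -1579/9857; -1579/9857 2713/9857]

x' = [-3776/9857, 12849/9857]
P' = [5050/9857 -1579/9857; -1579/9857 2713/9857]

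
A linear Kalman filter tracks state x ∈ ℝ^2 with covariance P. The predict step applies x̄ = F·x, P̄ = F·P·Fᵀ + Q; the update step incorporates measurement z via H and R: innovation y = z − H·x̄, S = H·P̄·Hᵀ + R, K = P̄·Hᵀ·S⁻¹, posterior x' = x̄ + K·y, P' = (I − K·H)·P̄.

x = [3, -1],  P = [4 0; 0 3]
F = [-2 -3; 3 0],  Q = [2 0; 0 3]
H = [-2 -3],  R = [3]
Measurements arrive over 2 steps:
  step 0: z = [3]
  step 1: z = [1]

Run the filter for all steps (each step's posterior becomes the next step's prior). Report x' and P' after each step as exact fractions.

step 0: x' = [-195/41, 93/41], P' = [1791/41 -1191/41; -1191/41 1611/82]
step 1: x' = [409273/146791, -323271/146791], P' = [1451985/293582 -483669/146791; -483669/146791 371118/146791]

step 0: x̄ = F·x = [-3, 9]
step 0: P̄ = F·P·Fᵀ + Q = [45 -24; -24 39]
step 0: y = z − H·x̄ = [24]
step 0: S = H·P̄·Hᵀ + R = [246]
step 0: K = P̄·Hᵀ·S⁻¹ = [-3/41; -23/82]
step 0: x' = x̄ + K·y = [-195/41, 93/41]
step 0: P' = (I − K·H)·P̄ = [1791/41 -1191/41; -1191/41 1611/82]
step 1: x̄ = F·x = [111/41, -585/41]
step 1: P̄ = F·P·Fᵀ + Q = [407/82 -27/41; -27/41 16242/41]
step 1: y = z − H·x̄ = [-1492/41]
step 1: S = H·P̄·Hᵀ + R = [146791/41]
step 1: K = P̄·Hᵀ·S⁻¹ = [-326/146791; -48672/146791]
step 1: x' = x̄ + K·y = [409273/146791, -323271/146791]
step 1: P' = (I − K·H)·P̄ = [1451985/293582 -483669/146791; -483669/146791 371118/146791]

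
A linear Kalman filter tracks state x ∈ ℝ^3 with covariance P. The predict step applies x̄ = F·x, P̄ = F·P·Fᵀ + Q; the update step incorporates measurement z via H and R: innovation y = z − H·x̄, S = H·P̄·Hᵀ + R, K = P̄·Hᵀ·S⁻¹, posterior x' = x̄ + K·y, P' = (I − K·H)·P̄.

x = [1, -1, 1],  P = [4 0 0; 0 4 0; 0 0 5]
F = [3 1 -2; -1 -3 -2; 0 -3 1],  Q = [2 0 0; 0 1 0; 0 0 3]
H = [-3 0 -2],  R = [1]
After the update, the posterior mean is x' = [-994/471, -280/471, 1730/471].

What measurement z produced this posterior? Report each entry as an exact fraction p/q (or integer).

z = [-1]

x̄ = F·x = [0, 0, 4]
P̄ = F·P·Fᵀ + Q = [62 -4 -22; -4 61 26; -22 26 44]
S = H·P̄·Hᵀ + R = [471]
K = P̄·Hᵀ·S⁻¹ = [-142/471; -40/471; -22/471]
x' − x̄ = [-994/471, -280/471, -154/471] = K·y
y = (KᵀK)⁻¹·Kᵀ·(x' − x̄) = [7]
z = y + H·x̄ = [7] + [-8] = [-1]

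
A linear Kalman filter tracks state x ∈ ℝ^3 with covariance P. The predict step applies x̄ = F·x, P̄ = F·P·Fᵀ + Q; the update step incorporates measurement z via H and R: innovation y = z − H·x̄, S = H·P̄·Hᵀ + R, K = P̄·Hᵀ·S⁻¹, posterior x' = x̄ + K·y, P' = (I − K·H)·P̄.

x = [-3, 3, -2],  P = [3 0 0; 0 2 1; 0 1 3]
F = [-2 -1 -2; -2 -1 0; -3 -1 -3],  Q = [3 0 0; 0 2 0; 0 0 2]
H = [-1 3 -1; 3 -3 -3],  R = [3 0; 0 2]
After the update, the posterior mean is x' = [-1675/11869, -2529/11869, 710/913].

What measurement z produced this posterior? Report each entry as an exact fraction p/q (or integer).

z = [-1, -2]

x̄ = F·x = [7, 3, 12]
P̄ = F·P·Fᵀ + Q = [33 16 43; 16 16 23; 43 23 64]
S = H·P̄·Hᵀ + R = [96 3; 3 371]
K = P̄·Hᵀ·S⁻¹ = [-10154/35607 -2468/11869; 1182/11869 -2217/11869; -1054/2739 -322/913]
x' − x̄ = [-84758/11869, -38136/11869, -10246/913] = K·y
y = (KᵀK)⁻¹·Kᵀ·(x' − x̄) = [9, 22]
z = y + H·x̄ = [9, 22] + [-10, -24] = [-1, -2]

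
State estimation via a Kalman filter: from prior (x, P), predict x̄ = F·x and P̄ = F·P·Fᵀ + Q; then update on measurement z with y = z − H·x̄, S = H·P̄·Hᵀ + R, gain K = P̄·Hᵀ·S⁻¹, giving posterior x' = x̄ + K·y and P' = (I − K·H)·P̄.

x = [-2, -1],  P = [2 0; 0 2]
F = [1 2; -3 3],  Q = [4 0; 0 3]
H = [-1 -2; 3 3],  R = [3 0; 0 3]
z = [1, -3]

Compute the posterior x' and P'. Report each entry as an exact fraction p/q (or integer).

x̄ = F·x = [-4, 3]
P̄ = F·P·Fᵀ + Q = [14 6; 6 39]
y = z − H·x̄ = [3, 0]
S = H·P̄·Hᵀ + R = [197 -330; -330 588]
K = P̄·Hᵀ·S⁻¹ = [188/289 135/289; -807/1156 -375/2312]
x' = x̄ + K·y = [-592/289, 1047/1156]
P' = (I − K·H)·P̄ = [834/289 -699/289; -699/289 5217/2312]

x' = [-592/289, 1047/1156]
P' = [834/289 -699/289; -699/289 5217/2312]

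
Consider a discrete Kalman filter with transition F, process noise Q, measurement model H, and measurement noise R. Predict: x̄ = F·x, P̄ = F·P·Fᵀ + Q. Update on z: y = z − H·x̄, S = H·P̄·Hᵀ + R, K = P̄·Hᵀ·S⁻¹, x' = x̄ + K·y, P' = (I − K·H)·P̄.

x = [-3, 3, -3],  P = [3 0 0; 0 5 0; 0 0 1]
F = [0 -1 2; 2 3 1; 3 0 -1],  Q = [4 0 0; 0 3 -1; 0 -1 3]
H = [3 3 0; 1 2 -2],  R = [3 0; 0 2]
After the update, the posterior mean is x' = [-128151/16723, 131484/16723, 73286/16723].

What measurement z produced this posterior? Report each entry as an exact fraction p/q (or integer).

z = [1, -1]

x̄ = F·x = [-9, 0, -6]
P̄ = F·P·Fᵀ + Q = [13 -13 -2; -13 61 16; -2 16 31]
S = H·P̄·Hᵀ + R = [435 204; 204 211]
K = P̄·Hᵀ·S⁻¹ = [612/16723 -1305/16723; 4892/16723 1373/16723; 5130/16723 -7496/16723]
x' − x̄ = [22356/16723, 131484/16723, 173624/16723] = K·y
y = (KᵀK)⁻¹·Kᵀ·(x' − x̄) = [28, -4]
z = y + H·x̄ = [28, -4] + [-27, 3] = [1, -1]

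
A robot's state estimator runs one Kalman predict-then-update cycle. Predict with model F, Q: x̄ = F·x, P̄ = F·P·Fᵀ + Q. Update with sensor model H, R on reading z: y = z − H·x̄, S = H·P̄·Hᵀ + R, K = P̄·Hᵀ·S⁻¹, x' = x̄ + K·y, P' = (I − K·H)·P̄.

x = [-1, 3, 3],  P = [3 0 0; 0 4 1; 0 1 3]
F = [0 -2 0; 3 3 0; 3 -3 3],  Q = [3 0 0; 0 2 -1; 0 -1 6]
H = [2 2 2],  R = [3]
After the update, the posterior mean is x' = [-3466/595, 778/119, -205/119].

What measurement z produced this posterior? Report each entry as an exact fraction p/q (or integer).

z = [-2]

x̄ = F·x = [-6, 6, -3]
P̄ = F·P·Fᵀ + Q = [19 -24 18; -24 65 -1; 18 -1 78]
S = H·P̄·Hᵀ + R = [595]
K = P̄·Hᵀ·S⁻¹ = [26/595; 16/119; 38/119]
x' − x̄ = [104/595, 64/119, 152/119] = K·y
y = (KᵀK)⁻¹·Kᵀ·(x' − x̄) = [4]
z = y + H·x̄ = [4] + [-6] = [-2]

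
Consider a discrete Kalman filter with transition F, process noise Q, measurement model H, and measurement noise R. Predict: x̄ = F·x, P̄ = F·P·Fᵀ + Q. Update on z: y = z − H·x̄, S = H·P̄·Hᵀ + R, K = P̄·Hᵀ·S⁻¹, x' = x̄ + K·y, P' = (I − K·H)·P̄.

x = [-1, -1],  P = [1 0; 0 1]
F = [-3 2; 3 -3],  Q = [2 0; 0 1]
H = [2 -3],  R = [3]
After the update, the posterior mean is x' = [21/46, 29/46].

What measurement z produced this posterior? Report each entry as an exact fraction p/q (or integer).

z = [-1]

x̄ = F·x = [1, 0]
P̄ = F·P·Fᵀ + Q = [15 -15; -15 19]
S = H·P̄·Hᵀ + R = [414]
K = P̄·Hᵀ·S⁻¹ = [25/138; -29/138]
x' − x̄ = [-25/46, 29/46] = K·y
y = (KᵀK)⁻¹·Kᵀ·(x' − x̄) = [-3]
z = y + H·x̄ = [-3] + [2] = [-1]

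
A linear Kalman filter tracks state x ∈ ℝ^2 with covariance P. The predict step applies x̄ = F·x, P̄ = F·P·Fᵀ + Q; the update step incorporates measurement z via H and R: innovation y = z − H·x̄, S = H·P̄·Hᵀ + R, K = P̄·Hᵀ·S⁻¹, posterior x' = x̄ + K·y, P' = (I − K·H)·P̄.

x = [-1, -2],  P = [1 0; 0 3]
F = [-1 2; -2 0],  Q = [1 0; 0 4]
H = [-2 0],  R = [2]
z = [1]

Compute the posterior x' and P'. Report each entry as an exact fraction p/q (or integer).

x̄ = F·x = [-3, 2]
P̄ = F·P·Fᵀ + Q = [14 2; 2 8]
y = z − H·x̄ = [-5]
S = H·P̄·Hᵀ + R = [58]
K = P̄·Hᵀ·S⁻¹ = [-14/29; -2/29]
x' = x̄ + K·y = [-17/29, 68/29]
P' = (I − K·H)·P̄ = [14/29 2/29; 2/29 224/29]

x' = [-17/29, 68/29]
P' = [14/29 2/29; 2/29 224/29]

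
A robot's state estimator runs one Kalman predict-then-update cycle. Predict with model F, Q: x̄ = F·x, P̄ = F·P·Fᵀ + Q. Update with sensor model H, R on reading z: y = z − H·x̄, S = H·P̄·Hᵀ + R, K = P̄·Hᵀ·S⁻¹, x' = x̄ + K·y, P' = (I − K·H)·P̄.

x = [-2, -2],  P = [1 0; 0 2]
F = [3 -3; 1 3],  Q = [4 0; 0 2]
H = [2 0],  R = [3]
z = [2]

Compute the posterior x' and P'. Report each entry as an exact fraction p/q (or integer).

x̄ = F·x = [0, -8]
P̄ = F·P·Fᵀ + Q = [31 -15; -15 21]
y = z − H·x̄ = [2]
S = H·P̄·Hᵀ + R = [127]
K = P̄·Hᵀ·S⁻¹ = [62/127; -30/127]
x' = x̄ + K·y = [124/127, -1076/127]
P' = (I − K·H)·P̄ = [93/127 -45/127; -45/127 1767/127]

x' = [124/127, -1076/127]
P' = [93/127 -45/127; -45/127 1767/127]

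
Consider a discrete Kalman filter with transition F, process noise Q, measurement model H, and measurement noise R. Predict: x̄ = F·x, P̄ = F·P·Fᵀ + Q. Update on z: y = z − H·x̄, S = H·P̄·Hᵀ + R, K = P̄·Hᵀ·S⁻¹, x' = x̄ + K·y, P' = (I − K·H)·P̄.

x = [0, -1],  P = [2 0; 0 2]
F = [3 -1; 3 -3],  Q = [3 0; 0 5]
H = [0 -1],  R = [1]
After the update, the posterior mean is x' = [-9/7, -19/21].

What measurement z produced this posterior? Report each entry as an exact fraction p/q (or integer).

z = [1]

x̄ = F·x = [1, 3]
P̄ = F·P·Fᵀ + Q = [23 24; 24 41]
S = H·P̄·Hᵀ + R = [42]
K = P̄·Hᵀ·S⁻¹ = [-4/7; -41/42]
x' − x̄ = [-16/7, -82/21] = K·y
y = (KᵀK)⁻¹·Kᵀ·(x' − x̄) = [4]
z = y + H·x̄ = [4] + [-3] = [1]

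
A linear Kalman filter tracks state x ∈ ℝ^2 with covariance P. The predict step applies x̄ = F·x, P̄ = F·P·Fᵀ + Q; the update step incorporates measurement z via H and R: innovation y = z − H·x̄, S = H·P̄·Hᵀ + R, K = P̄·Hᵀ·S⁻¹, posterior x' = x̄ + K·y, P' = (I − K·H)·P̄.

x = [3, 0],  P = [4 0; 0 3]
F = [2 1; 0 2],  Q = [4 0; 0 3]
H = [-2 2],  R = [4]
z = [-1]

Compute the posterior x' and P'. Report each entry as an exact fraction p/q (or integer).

x̄ = F·x = [6, 0]
P̄ = F·P·Fᵀ + Q = [23 6; 6 15]
y = z − H·x̄ = [11]
S = H·P̄·Hᵀ + R = [108]
K = P̄·Hᵀ·S⁻¹ = [-17/54; 1/6]
x' = x̄ + K·y = [137/54, 11/6]
P' = (I − K·H)·P̄ = [332/27 35/3; 35/3 12]

x' = [137/54, 11/6]
P' = [332/27 35/3; 35/3 12]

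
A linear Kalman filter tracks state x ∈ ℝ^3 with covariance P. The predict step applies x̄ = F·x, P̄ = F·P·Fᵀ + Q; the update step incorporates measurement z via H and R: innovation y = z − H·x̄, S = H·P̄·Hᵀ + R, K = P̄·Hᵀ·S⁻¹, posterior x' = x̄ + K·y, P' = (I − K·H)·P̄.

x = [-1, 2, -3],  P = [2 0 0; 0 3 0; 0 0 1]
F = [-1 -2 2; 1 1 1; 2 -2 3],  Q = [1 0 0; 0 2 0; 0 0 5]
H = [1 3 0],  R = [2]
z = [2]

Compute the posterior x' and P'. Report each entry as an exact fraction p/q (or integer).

x' = [-496/57, 64/19, -566/57]
P' = [1082/57 -120/19 781/57; -120/19 44/19 -83/19; 781/57 -83/19 1649/57]

x̄ = F·x = [-9, -2, -15]
P̄ = F·P·Fᵀ + Q = [19 -6 14; -6 8 1; 14 1 34]
y = z − H·x̄ = [17]
S = H·P̄·Hᵀ + R = [57]
K = P̄·Hᵀ·S⁻¹ = [1/57; 6/19; 17/57]
x' = x̄ + K·y = [-496/57, 64/19, -566/57]
P' = (I − K·H)·P̄ = [1082/57 -120/19 781/57; -120/19 44/19 -83/19; 781/57 -83/19 1649/57]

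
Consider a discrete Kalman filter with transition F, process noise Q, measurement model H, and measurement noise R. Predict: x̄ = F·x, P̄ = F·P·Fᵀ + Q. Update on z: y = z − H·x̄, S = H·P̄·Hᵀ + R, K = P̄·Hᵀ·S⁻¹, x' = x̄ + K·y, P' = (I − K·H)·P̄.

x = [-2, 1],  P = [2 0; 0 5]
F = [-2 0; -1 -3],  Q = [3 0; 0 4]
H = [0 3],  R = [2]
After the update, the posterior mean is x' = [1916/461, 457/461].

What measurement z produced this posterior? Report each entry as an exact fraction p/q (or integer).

z = [3]

x̄ = F·x = [4, -1]
P̄ = F·P·Fᵀ + Q = [11 4; 4 51]
S = H·P̄·Hᵀ + R = [461]
K = P̄·Hᵀ·S⁻¹ = [12/461; 153/461]
x' − x̄ = [72/461, 918/461] = K·y
y = (KᵀK)⁻¹·Kᵀ·(x' − x̄) = [6]
z = y + H·x̄ = [6] + [-3] = [3]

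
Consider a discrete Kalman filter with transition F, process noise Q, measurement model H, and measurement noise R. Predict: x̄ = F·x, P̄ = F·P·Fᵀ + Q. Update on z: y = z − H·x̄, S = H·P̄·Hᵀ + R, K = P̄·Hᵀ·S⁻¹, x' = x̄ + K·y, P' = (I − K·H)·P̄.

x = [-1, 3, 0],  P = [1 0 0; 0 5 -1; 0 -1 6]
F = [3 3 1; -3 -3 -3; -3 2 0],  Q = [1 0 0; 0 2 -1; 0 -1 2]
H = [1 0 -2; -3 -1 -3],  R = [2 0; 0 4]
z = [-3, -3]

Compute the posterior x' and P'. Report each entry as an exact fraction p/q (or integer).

x' = [231/8518, -6762/4259, 6633/4259]
P' = [11873/4259 -43096/4259 4060/4259; -43096/4259 182948/4259 -19324/4259; 4060/4259 -19324/4259 3174/4259]

x̄ = F·x = [6, -6, 9]
P̄ = F·P·Fᵀ + Q = [55 -60 19; -60 92 -16; 19 -16 31]
y = z − H·x̄ = [9, 36]
S = H·P̄·Hᵀ + R = [105 106; 106 756]
K = P̄·Hᵀ·S⁻¹ = [3753/8518 -4703/17036; -2224/4259 1078/4259; -1144/4259 -1189/8518]
x' = x̄ + K·y = [231/8518, -6762/4259, 6633/4259]
P' = (I − K·H)·P̄ = [11873/4259 -43096/4259 4060/4259; -43096/4259 182948/4259 -19324/4259; 4060/4259 -19324/4259 3174/4259]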